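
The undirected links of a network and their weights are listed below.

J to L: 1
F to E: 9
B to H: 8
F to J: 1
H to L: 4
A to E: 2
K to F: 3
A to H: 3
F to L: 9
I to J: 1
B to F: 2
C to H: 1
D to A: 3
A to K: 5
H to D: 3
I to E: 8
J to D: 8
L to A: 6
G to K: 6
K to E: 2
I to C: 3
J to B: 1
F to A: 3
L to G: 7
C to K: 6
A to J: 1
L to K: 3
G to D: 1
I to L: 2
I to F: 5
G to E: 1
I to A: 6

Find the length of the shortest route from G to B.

Candidate routes:
G → D → A → J → B: 1+3+1+1 = 6
G → E → A → J → F → B: 1+2+1+1+2 = 7
G → E → A → J → B: 1+2+1+1 = 5
G → E → A → F → B: 1+2+3+2 = 8
Cheapest is G → E → A → J → B at 5.

5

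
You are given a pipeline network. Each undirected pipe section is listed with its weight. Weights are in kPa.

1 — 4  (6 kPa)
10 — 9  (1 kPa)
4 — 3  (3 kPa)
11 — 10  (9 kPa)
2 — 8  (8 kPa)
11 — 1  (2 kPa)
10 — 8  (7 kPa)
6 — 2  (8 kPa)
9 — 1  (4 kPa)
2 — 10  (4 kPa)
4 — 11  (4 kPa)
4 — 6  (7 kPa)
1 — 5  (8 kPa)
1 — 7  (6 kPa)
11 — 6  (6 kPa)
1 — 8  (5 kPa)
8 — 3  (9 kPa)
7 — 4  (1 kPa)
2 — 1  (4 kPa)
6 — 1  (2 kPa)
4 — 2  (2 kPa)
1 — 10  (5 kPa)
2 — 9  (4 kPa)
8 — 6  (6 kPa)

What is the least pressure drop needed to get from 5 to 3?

17 kPa

Running Dijkstra from 5:
5: 0
1: 8  (via 5)
6: 10  (via 1)
11: 10  (via 1)
2: 12  (via 1)
9: 12  (via 1)
8: 13  (via 1)
10: 13  (via 1)
4: 14  (via 1)
7: 14  (via 1)
3: 17  (via 4)
Shortest route: 5 → 1 → 4 → 3 = 17 kPa.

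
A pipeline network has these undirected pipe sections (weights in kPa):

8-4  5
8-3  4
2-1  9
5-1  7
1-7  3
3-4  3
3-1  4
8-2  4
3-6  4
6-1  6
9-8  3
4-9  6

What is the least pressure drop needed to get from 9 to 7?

Enumerating some paths:
9–8–2–1–7: 3+4+9+3 = 19
9–8–3–1–7: 3+4+4+3 = 14
9–4–3–1–7: 6+3+4+3 = 16
9–8–4–3–1–7: 3+5+3+4+3 = 18
Cheapest is 9–8–3–1–7 at 14 kPa.

14 kPa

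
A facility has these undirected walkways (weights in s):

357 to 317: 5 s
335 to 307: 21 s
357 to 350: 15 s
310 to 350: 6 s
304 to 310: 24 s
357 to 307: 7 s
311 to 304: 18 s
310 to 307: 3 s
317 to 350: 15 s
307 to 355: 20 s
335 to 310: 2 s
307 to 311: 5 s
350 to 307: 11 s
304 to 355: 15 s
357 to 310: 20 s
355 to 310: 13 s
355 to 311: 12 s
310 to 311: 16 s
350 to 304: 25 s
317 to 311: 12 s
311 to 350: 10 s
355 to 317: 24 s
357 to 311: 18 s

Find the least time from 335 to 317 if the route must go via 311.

22 s

Shortest 335→311: 335–310–307–311 = 10
Shortest 311→317: 311–317 = 12
Total via 311: 10 + 12 = 22 s.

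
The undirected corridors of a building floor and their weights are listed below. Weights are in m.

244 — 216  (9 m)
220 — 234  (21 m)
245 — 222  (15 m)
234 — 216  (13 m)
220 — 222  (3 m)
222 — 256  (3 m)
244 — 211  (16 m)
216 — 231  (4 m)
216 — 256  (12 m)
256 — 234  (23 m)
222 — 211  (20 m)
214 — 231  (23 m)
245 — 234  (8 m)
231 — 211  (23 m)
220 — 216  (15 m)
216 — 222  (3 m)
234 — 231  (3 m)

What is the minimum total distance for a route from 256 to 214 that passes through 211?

Best 256 to 211: 256–222–211 costing 23
Best 211 to 214: 211–231–214 costing 46
Total via 211: 23 + 46 = 69 m.

69 m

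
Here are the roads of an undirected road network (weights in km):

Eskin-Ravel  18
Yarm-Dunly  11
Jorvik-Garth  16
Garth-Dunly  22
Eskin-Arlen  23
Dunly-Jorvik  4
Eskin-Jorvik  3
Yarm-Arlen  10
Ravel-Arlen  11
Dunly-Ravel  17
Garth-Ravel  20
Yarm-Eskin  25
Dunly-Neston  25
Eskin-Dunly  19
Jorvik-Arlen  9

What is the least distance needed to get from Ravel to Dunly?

Enumerating some paths:
Ravel–Dunly: 17 = 17
Ravel–Arlen–Jorvik–Dunly: 11+9+4 = 24
Cheapest is Ravel–Dunly at 17 km.

17 km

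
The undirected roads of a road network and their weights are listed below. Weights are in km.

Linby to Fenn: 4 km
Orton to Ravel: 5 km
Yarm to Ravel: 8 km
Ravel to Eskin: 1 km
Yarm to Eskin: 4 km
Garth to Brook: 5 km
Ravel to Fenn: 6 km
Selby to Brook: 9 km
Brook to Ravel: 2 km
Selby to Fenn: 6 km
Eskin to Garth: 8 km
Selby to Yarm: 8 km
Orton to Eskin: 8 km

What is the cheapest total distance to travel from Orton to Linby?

15 km

Settle nodes by increasing distance from Orton:
Orton: 0
Ravel: 5  (via Orton)
Eskin: 6  (via Ravel)
Brook: 7  (via Ravel)
Yarm: 10  (via Eskin)
Fenn: 11  (via Ravel)
Garth: 12  (via Brook)
Linby: 15  (via Fenn)
Shortest route: Orton–Ravel–Fenn–Linby = 15 km.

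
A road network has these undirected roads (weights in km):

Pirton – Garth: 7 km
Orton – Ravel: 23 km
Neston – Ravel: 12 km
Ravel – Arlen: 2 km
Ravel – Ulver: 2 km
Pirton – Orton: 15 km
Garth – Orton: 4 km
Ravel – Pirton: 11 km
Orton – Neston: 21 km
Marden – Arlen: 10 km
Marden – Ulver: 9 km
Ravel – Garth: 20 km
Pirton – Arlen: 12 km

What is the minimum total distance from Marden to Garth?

Compare a few routes:
Marden–Arlen–Ravel–Pirton–Garth: 10+2+11+7 = 30
Marden–Arlen–Pirton–Garth: 10+12+7 = 29
Marden–Ulver–Ravel–Garth: 9+2+20 = 31
The minimum is 29 km via Marden–Arlen–Pirton–Garth.

29 km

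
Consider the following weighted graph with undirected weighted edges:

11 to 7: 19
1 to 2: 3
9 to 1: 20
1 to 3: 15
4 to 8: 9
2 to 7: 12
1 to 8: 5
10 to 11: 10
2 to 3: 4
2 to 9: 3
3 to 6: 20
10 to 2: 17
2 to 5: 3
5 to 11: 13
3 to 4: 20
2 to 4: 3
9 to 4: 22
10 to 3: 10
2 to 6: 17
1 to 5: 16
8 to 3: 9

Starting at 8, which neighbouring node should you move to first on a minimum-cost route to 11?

Enumerating some paths:
8 - 1 - 2 - 5 - 11: 5+3+3+13 = 24
8 - 4 - 2 - 5 - 11: 9+3+3+13 = 28
Cheapest is 8 - 1 - 2 - 5 - 11 at 24.
So from 8 the first move is to 1.

1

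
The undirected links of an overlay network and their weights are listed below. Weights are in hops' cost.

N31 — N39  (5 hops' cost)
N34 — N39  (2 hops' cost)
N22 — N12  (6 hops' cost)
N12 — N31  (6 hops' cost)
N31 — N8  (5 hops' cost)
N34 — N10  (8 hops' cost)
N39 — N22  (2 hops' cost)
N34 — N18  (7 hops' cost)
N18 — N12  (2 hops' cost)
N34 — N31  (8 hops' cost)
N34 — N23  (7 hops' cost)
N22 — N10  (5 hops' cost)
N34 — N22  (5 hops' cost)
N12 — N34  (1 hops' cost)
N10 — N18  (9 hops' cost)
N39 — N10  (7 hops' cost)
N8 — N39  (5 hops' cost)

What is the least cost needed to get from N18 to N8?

10 hops' cost

Shortest distances from N18:
N18: 0
N12: 2  (via N18)
N34: 3  (via N12)
N39: 5  (via N34)
N22: 7  (via N39)
N31: 8  (via N12)
N10: 9  (via N18)
N23: 10  (via N34)
N8: 10  (via N39)
Shortest route: N18–N12–N34–N39–N8 = 10 hops' cost.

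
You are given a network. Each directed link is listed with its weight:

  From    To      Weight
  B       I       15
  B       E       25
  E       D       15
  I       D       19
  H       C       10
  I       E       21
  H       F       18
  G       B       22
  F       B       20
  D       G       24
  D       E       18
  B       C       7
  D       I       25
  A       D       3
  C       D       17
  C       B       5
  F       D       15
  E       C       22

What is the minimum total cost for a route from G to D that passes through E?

62

Best G to E: G–B–E costing 47
Best E to D: E–D costing 15
Total via E: 47 + 15 = 62.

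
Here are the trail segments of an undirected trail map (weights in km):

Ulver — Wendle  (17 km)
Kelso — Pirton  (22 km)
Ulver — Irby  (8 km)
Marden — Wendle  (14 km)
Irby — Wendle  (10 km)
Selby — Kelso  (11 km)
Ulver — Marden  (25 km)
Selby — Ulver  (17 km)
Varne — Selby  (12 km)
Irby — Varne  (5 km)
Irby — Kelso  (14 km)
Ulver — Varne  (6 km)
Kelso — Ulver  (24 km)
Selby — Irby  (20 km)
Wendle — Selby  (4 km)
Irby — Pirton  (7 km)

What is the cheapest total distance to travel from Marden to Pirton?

Compare a few routes:
Marden–Wendle–Selby–Varne–Irby–Pirton: 14+4+12+5+7 = 42
Marden–Wendle–Irby–Pirton: 14+10+7 = 31
Marden–Ulver–Irby–Pirton: 25+8+7 = 40
Cheapest is Marden–Wendle–Irby–Pirton at 31 km.

31 km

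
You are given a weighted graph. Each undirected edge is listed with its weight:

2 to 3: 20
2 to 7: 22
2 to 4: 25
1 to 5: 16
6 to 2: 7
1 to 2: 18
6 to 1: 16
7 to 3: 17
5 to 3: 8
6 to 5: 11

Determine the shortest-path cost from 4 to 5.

43

Settle nodes by increasing distance from 4:
4: 0
2: 25  (via 4)
6: 32  (via 2)
1: 43  (via 2)
5: 43  (via 6)
Shortest route: 4 → 2 → 6 → 5 = 43.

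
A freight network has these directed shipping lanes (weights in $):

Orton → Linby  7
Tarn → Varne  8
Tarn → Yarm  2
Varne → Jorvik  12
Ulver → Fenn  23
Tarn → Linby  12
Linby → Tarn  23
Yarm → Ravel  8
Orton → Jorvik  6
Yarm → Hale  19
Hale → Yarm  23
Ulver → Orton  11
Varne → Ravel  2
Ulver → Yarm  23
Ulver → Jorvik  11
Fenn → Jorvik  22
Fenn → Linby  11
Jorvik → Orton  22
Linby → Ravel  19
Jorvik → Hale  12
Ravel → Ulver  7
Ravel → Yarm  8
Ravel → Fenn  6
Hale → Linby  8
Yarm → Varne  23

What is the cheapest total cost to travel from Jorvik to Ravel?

$39

Settle nodes by increasing distance from Jorvik:
Jorvik: 0
Hale: 12  (via Jorvik)
Linby: 20  (via Hale)
Orton: 22  (via Jorvik)
Yarm: 35  (via Hale)
Ravel: 39  (via Linby)
Shortest route: Jorvik → Hale → Linby → Ravel = $39.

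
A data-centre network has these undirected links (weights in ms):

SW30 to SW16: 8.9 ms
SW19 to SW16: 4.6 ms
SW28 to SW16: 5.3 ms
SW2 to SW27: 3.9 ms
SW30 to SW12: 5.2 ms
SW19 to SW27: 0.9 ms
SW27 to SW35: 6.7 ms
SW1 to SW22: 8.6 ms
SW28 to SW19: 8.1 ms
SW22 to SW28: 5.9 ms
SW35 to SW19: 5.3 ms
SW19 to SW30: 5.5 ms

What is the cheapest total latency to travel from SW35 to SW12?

16 ms

Running Dijkstra from SW35:
SW35: 0
SW19: 5.3  (via SW35)
SW27: 6.2  (via SW19)
SW16: 9.9  (via SW19)
SW2: 10.1  (via SW27)
SW30: 10.8  (via SW19)
SW28: 13.4  (via SW19)
SW12: 16  (via SW30)
Shortest route: SW35 → SW19 → SW30 → SW12 = 16 ms.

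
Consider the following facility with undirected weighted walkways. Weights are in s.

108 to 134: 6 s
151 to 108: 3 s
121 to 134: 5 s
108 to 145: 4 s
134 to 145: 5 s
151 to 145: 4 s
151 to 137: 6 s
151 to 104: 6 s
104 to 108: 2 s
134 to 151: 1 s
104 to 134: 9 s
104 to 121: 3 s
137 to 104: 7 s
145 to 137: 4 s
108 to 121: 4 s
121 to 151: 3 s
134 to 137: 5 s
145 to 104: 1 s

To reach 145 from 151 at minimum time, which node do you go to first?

Compare a few routes:
151 - 145: 4 = 4
151 - 108 - 104 - 145: 3+2+1 = 6
151 - 104 - 145: 6+1 = 7
151 - 134 - 145: 1+5 = 6
Cheapest is 151 - 145 at 4 s.
So from 151 the first move is to 145.

145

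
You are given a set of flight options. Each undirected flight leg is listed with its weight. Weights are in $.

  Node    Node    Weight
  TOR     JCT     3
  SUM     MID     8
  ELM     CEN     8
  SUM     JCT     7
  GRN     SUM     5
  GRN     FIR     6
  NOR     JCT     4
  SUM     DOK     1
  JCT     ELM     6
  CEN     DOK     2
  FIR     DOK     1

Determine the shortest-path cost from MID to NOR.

Shortest distances from MID:
MID: 0
SUM: 8  (via MID)
DOK: 9  (via SUM)
FIR: 10  (via DOK)
CEN: 11  (via DOK)
GRN: 13  (via SUM)
JCT: 15  (via SUM)
TOR: 18  (via JCT)
NOR: 19  (via JCT)
Shortest route: MID → SUM → JCT → NOR = $19.

$19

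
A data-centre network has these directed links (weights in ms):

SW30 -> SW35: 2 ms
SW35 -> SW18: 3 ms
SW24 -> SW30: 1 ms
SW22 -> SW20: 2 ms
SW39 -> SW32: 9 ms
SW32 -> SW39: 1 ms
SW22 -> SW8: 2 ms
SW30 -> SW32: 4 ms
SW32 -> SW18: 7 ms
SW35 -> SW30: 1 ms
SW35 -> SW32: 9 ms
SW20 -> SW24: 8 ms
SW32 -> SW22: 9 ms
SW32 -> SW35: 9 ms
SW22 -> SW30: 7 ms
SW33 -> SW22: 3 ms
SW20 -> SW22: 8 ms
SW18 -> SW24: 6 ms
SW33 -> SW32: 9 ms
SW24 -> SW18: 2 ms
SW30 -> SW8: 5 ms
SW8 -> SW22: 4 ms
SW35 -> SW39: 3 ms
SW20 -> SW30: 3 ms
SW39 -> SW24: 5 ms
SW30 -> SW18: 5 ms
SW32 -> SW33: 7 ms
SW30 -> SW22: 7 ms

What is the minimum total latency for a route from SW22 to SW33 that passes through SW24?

Best SW22 to SW24: SW22 → SW20 → SW24 costing 10
Shortest SW24→SW33: SW24 → SW30 → SW32 → SW33 = 12
Total via SW24: 10 + 12 = 22 ms.

22 ms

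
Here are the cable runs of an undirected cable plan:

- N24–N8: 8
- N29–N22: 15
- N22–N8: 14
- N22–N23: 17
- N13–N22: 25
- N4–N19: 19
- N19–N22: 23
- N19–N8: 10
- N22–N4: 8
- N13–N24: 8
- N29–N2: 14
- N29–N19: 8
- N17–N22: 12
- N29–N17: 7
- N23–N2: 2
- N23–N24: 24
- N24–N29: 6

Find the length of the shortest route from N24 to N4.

29

Running Dijkstra from N24:
N24: 0
N29: 6  (via N24)
N13: 8  (via N24)
N8: 8  (via N24)
N17: 13  (via N29)
N19: 14  (via N29)
N2: 20  (via N29)
N22: 21  (via N29)
N23: 22  (via N2)
N4: 29  (via N22)
Shortest route: N24 → N29 → N22 → N4 = 29.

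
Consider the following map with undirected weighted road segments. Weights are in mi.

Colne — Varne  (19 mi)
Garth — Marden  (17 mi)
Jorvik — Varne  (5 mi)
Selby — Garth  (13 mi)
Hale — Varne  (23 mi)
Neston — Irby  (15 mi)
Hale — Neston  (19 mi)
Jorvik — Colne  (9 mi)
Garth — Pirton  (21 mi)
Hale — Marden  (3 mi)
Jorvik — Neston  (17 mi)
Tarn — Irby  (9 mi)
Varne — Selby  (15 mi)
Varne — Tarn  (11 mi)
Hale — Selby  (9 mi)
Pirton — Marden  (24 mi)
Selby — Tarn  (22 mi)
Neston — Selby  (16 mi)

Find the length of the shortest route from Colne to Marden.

40 mi

Compare a few routes:
Colne - Jorvik - Varne - Selby - Hale - Marden: 9+5+15+9+3 = 41
Colne - Jorvik - Varne - Hale - Marden: 9+5+23+3 = 40
Colne - Varne - Hale - Marden: 19+23+3 = 45
Colne - Varne - Selby - Hale - Marden: 19+15+9+3 = 46
The minimum is 40 mi via Colne - Jorvik - Varne - Hale - Marden.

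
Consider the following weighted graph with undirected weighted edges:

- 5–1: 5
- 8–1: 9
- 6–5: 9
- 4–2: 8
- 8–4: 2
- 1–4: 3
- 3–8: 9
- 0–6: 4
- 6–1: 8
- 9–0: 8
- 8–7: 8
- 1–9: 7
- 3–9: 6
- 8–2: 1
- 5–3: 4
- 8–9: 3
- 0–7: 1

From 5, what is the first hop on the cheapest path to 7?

Enumerating some paths:
5–1–6–0–7: 5+8+4+1 = 18
5–1–4–8–7: 5+3+2+8 = 18
5–3–9–0–7: 4+6+8+1 = 19
5–6–0–7: 9+4+1 = 14
Cheapest is 5–6–0–7 at 14.
So from 5 the first move is to 6.

6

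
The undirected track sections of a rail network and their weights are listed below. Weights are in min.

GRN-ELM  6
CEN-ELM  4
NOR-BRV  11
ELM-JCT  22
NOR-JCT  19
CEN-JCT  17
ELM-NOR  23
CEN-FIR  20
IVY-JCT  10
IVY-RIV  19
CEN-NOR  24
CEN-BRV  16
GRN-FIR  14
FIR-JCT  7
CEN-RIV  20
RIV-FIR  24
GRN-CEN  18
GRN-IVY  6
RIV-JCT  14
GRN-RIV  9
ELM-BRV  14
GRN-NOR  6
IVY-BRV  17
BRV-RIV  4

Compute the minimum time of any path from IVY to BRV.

17 min

Candidate routes:
IVY → BRV: 17 = 17
IVY → GRN → NOR → BRV: 6+6+11 = 23
IVY → RIV → BRV: 19+4 = 23
IVY → GRN → RIV → BRV: 6+9+4 = 19
The minimum is 17 min via IVY → BRV.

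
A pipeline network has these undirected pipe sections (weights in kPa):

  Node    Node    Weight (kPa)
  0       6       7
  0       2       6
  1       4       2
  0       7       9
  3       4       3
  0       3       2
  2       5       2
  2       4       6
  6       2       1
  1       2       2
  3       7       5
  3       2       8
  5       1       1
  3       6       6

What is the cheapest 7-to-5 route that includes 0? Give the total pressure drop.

15 kPa

Shortest 7→0: 7 → 3 → 0 = 7
Best 0 to 5: 0 → 2 → 5 costing 8
Total via 0: 7 + 8 = 15 kPa.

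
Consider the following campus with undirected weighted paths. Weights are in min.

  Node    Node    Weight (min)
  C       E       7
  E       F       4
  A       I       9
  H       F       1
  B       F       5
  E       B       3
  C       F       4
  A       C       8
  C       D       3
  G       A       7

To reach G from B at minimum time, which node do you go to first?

Compare a few routes:
B - E - F - C - A - G: 3+4+4+8+7 = 26
B - E - C - A - G: 3+7+8+7 = 25
B - F - E - C - A - G: 5+4+7+8+7 = 31
B - F - C - A - G: 5+4+8+7 = 24
The minimum is 24 min via B - F - C - A - G.
So from B the first move is to F.

F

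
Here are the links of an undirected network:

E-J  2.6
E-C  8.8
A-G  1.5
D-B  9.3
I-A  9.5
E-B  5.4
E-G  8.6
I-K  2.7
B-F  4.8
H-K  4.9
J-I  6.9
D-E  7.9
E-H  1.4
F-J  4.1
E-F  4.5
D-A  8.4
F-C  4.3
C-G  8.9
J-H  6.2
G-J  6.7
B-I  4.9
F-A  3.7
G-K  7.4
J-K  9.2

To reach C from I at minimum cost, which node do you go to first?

Compare a few routes:
I → J → F → C: 6.9+4.1+4.3 = 15.3
I → B → F → C: 4.9+4.8+4.3 = 14
The minimum is 14 via I → B → F → C.
So from I the first move is to B.

B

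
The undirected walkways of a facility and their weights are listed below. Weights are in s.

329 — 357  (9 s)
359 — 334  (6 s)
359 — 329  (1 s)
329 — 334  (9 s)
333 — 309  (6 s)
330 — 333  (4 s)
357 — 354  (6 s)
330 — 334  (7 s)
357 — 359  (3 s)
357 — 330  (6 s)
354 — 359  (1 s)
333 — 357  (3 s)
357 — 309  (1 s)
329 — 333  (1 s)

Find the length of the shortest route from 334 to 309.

10 s

Enumerating some paths:
334 - 359 - 357 - 309: 6+3+1 = 10
334 - 359 - 329 - 333 - 357 - 309: 6+1+1+3+1 = 12
The minimum is 10 s via 334 - 359 - 357 - 309.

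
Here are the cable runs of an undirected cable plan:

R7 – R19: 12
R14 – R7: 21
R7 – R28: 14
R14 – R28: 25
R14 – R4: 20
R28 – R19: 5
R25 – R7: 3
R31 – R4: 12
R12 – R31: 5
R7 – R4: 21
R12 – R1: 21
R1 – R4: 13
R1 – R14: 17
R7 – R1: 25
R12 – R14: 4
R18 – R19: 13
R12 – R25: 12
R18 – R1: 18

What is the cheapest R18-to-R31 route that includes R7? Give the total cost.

45

Best R18 to R7: R18–R19–R7 costing 25
Best R7 to R31: R7–R25–R12–R31 costing 20
Total via R7: 25 + 20 = 45.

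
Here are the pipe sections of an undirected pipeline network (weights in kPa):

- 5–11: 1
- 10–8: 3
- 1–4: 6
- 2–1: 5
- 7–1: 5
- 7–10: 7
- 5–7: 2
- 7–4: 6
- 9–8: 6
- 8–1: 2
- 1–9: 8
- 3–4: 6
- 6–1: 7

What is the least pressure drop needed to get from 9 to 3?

Shortest distances from 9:
9: 0
8: 6  (via 9)
1: 8  (via 9)
10: 9  (via 8)
2: 13  (via 1)
7: 13  (via 1)
4: 14  (via 1)
5: 15  (via 7)
6: 15  (via 1)
11: 16  (via 5)
3: 20  (via 4)
Shortest route: 9–1–4–3 = 20 kPa.

20 kPa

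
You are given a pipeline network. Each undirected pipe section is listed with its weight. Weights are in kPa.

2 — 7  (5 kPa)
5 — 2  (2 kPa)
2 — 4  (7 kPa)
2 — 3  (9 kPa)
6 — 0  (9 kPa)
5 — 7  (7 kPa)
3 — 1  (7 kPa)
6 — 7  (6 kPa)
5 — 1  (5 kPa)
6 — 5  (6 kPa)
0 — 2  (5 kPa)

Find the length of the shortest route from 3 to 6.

Running Dijkstra from 3:
3: 0
1: 7  (via 3)
2: 9  (via 3)
5: 11  (via 2)
0: 14  (via 2)
7: 14  (via 2)
4: 16  (via 2)
6: 17  (via 5)
Shortest route: 3 → 2 → 5 → 6 = 17 kPa.

17 kPa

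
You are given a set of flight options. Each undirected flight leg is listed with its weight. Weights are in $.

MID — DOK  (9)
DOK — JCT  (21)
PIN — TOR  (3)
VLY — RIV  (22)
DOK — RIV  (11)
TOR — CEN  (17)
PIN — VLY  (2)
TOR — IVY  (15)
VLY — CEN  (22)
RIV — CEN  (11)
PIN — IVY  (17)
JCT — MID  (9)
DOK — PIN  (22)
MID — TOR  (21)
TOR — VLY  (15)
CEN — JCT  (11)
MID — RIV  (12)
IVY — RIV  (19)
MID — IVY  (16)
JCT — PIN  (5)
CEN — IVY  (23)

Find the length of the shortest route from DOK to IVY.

Shortest distances from DOK:
DOK: 0
MID: 9  (via DOK)
RIV: 11  (via DOK)
JCT: 18  (via MID)
CEN: 22  (via RIV)
PIN: 22  (via DOK)
VLY: 24  (via PIN)
IVY: 25  (via MID)
Shortest route: DOK → MID → IVY = $25.

$25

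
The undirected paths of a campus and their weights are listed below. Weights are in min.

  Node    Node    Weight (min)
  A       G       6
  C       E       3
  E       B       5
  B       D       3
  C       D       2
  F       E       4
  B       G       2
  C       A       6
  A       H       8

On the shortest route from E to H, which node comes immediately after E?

C

Compare a few routes:
E–C–A–H: 3+6+8 = 17
E–B–G–A–H: 5+2+6+8 = 21
E–C–D–B–G–A–H: 3+2+3+2+6+8 = 24
E–B–D–C–A–H: 5+3+2+6+8 = 24
Cheapest is E–C–A–H at 17 min.
So from E the first move is to C.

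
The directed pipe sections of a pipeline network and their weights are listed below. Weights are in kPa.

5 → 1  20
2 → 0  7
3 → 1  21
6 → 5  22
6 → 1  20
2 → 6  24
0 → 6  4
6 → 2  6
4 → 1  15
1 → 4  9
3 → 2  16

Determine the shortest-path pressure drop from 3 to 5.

Running Dijkstra from 3:
3: 0
2: 16  (via 3)
1: 21  (via 3)
0: 23  (via 2)
6: 27  (via 0)
4: 30  (via 1)
5: 49  (via 6)
Shortest route: 3–2–0–6–5 = 49 kPa.

49 kPa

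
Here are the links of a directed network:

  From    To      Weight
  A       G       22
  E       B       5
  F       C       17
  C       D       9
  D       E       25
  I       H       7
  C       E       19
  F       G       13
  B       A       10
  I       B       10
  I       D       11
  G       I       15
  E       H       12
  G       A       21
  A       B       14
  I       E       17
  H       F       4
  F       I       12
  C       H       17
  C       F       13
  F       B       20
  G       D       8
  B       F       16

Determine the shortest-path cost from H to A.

Candidate routes:
H–F–B–A: 4+20+10 = 34
H–F–I–B–A: 4+12+10+10 = 36
Cheapest is H–F–B–A at 34.

34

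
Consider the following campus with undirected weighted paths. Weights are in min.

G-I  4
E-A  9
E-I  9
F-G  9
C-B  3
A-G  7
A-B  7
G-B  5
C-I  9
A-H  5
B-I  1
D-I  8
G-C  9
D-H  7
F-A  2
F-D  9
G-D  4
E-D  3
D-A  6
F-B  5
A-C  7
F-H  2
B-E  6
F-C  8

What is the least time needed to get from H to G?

11 min

Compare a few routes:
H–F–G: 2+9 = 11
H–F–B–G: 2+5+5 = 12
H–F–B–I–G: 2+5+1+4 = 12
The minimum is 11 min via H–F–G.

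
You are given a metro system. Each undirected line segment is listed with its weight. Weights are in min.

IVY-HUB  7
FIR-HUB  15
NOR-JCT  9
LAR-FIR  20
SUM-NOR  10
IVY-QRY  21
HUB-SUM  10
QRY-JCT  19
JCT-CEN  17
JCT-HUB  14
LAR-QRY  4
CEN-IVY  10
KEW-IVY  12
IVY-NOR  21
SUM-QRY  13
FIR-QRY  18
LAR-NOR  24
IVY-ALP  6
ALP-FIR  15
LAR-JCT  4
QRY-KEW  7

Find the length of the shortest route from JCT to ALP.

Running Dijkstra from JCT:
JCT: 0
LAR: 4  (via JCT)
QRY: 8  (via LAR)
NOR: 9  (via JCT)
HUB: 14  (via JCT)
KEW: 15  (via QRY)
CEN: 17  (via JCT)
SUM: 19  (via NOR)
IVY: 21  (via HUB)
FIR: 24  (via LAR)
ALP: 27  (via IVY)
Shortest route: JCT–HUB–IVY–ALP = 27 min.

27 min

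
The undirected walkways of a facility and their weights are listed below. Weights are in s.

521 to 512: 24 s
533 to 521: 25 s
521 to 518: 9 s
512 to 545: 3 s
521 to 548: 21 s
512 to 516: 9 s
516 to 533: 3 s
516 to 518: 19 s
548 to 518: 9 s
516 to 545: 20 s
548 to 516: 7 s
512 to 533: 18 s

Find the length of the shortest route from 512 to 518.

25 s

Compare a few routes:
512 - 516 - 518: 9+19 = 28
512 - 516 - 548 - 518: 9+7+9 = 25
Cheapest is 512 - 516 - 548 - 518 at 25 s.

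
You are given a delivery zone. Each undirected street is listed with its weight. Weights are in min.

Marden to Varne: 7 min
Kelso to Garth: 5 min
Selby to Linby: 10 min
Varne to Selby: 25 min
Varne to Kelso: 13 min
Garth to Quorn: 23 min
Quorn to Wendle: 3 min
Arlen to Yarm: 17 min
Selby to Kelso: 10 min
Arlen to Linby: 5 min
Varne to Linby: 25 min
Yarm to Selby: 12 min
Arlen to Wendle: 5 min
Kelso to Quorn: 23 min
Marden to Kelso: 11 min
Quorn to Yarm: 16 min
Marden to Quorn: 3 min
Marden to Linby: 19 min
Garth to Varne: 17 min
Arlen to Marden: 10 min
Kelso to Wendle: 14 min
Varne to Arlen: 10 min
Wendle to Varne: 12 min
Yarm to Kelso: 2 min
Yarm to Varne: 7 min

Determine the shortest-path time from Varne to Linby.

15 min

Enumerating some paths:
Varne - Wendle - Arlen - Linby: 12+5+5 = 22
Varne - Arlen - Linby: 10+5 = 15
The minimum is 15 min via Varne - Arlen - Linby.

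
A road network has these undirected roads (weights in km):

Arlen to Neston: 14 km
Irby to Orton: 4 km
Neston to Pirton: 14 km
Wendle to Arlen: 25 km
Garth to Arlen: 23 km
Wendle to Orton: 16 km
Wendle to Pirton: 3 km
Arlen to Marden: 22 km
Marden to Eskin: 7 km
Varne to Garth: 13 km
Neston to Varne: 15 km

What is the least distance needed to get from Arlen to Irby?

Candidate routes:
Arlen - Garth - Varne - Neston - Pirton - Wendle - Orton - Irby: 23+13+15+14+3+16+4 = 88
Arlen - Neston - Pirton - Wendle - Orton - Irby: 14+14+3+16+4 = 51
Arlen - Wendle - Orton - Irby: 25+16+4 = 45
Cheapest is Arlen - Wendle - Orton - Irby at 45 km.

45 km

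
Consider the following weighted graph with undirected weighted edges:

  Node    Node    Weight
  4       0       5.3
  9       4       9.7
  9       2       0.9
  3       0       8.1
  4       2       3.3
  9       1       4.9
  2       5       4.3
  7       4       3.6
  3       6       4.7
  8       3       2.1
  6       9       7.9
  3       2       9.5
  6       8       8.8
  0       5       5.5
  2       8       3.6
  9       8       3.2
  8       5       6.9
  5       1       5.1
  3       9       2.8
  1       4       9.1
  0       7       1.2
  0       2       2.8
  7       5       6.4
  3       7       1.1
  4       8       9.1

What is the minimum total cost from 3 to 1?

7.7

Shortest distances from 3:
3: 0
7: 1.1  (via 3)
8: 2.1  (via 3)
0: 2.3  (via 7)
9: 2.8  (via 3)
2: 3.7  (via 9)
4: 4.7  (via 7)
6: 4.7  (via 3)
5: 7.5  (via 7)
1: 7.7  (via 9)
Shortest route: 3–9–1 = 7.7.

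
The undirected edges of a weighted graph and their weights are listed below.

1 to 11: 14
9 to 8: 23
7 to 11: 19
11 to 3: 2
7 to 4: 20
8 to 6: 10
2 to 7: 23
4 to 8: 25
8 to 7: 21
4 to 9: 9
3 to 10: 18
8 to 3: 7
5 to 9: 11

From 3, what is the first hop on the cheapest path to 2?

Candidate routes:
3 - 11 - 7 - 2: 2+19+23 = 44
3 - 8 - 7 - 2: 7+21+23 = 51
Cheapest is 3 - 11 - 7 - 2 at 44.
So from 3 the first move is to 11.

11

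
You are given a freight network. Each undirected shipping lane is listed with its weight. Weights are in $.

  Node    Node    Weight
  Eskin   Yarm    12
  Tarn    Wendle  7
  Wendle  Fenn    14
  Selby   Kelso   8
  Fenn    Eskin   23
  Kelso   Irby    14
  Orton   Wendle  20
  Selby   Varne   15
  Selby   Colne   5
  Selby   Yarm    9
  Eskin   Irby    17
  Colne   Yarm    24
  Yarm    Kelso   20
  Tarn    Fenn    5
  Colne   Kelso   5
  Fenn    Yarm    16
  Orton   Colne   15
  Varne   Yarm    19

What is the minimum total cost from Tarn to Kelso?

Compare a few routes:
Tarn–Fenn–Yarm–Selby–Colne–Kelso: 5+16+9+5+5 = 40
Tarn–Fenn–Yarm–Selby–Kelso: 5+16+9+8 = 38
Tarn–Fenn–Yarm–Kelso: 5+16+20 = 41
Cheapest is Tarn–Fenn–Yarm–Selby–Kelso at $38.

$38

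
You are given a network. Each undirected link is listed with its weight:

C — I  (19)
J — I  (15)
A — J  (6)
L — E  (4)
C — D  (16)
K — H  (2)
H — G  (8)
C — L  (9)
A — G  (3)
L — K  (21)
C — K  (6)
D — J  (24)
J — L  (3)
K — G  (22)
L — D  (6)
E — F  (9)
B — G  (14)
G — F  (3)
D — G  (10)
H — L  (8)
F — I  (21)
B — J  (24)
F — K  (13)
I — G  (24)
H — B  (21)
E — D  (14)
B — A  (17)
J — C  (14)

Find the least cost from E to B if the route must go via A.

Shortest E→A: E–L–J–A = 13
Best A to B: A–B costing 17
Total via A: 13 + 17 = 30.

30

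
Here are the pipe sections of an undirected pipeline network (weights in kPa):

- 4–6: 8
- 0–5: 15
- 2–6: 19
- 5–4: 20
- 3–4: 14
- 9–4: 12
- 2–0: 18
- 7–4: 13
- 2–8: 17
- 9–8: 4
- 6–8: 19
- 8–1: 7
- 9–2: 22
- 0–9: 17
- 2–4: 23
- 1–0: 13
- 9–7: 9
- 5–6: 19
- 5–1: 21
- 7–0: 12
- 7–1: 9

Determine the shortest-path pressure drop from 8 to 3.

30 kPa

Compare a few routes:
8 - 9 - 7 - 4 - 3: 4+9+13+14 = 40
8 - 1 - 7 - 4 - 3: 7+9+13+14 = 43
8 - 9 - 4 - 3: 4+12+14 = 30
8 - 6 - 4 - 3: 19+8+14 = 41
The minimum is 30 kPa via 8 - 9 - 4 - 3.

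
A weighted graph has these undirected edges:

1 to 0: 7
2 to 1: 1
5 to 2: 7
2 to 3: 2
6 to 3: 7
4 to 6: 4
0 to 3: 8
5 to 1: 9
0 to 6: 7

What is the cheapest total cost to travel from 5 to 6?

16

Enumerating some paths:
5–2–3–6: 7+2+7 = 16
5–2–1–0–6: 7+1+7+7 = 22
5–1–2–3–6: 9+1+2+7 = 19
5–1–0–6: 9+7+7 = 23
The minimum is 16 via 5–2–3–6.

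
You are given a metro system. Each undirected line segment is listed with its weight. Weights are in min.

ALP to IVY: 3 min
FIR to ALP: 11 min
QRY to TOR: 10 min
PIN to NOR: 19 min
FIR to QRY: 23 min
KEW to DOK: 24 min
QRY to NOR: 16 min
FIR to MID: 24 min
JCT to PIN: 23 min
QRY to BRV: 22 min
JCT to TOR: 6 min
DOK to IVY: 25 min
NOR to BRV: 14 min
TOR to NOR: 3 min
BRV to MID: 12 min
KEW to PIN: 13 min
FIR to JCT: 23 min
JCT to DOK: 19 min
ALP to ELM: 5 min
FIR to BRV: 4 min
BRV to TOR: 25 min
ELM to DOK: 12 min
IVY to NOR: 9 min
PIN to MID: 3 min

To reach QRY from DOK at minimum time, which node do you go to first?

JCT

Compare a few routes:
DOK → JCT → TOR → QRY: 19+6+10 = 35
DOK → ELM → ALP → IVY → NOR → TOR → QRY: 12+5+3+9+3+10 = 42
Cheapest is DOK → JCT → TOR → QRY at 35 min.
So from DOK the first move is to JCT.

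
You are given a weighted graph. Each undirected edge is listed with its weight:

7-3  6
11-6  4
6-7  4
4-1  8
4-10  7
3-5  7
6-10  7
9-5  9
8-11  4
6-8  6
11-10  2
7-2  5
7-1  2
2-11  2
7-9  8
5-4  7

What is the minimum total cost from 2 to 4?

Running Dijkstra from 2:
2: 0
11: 2  (via 2)
10: 4  (via 11)
7: 5  (via 2)
6: 6  (via 11)
8: 6  (via 11)
1: 7  (via 7)
3: 11  (via 7)
4: 11  (via 10)
Shortest route: 2–11–10–4 = 11.

11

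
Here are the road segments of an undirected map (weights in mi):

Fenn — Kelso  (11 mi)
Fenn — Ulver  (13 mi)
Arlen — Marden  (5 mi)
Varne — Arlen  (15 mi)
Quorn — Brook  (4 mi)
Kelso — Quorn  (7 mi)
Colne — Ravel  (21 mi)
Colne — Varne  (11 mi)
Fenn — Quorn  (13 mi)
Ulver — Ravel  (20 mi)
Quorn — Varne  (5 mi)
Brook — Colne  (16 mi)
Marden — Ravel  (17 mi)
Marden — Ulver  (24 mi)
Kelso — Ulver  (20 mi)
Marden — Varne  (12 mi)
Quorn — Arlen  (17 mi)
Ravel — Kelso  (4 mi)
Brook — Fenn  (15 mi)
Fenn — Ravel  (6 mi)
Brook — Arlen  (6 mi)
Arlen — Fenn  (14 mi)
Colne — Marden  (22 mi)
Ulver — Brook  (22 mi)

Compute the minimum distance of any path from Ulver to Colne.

38 mi

Compare a few routes:
Ulver → Ravel → Colne: 20+21 = 41
Ulver → Fenn → Ravel → Colne: 13+6+21 = 40
Ulver → Brook → Quorn → Varne → Colne: 22+4+5+11 = 42
Ulver → Brook → Colne: 22+16 = 38
The minimum is 38 mi via Ulver → Brook → Colne.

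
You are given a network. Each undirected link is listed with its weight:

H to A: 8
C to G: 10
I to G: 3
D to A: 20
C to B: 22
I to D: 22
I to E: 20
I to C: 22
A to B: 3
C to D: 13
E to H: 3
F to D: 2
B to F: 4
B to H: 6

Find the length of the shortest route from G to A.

Shortest distances from G:
G: 0
I: 3  (via G)
C: 10  (via G)
D: 23  (via C)
E: 23  (via I)
F: 25  (via D)
H: 26  (via E)
B: 29  (via F)
A: 32  (via B)
Shortest route: G–C–D–F–B–A = 32.

32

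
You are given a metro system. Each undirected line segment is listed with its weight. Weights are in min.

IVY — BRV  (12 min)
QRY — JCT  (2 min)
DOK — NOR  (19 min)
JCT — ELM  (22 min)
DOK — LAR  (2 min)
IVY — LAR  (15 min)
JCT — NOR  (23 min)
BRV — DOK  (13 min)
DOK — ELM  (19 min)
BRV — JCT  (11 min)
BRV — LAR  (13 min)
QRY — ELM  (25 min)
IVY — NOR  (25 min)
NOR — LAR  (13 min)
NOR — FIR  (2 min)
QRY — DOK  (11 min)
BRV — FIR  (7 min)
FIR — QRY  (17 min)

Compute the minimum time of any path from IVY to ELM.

Running Dijkstra from IVY:
IVY: 0
BRV: 12  (via IVY)
LAR: 15  (via IVY)
DOK: 17  (via LAR)
FIR: 19  (via BRV)
NOR: 21  (via FIR)
JCT: 23  (via BRV)
QRY: 25  (via JCT)
ELM: 36  (via DOK)
Shortest route: IVY–LAR–DOK–ELM = 36 min.

36 min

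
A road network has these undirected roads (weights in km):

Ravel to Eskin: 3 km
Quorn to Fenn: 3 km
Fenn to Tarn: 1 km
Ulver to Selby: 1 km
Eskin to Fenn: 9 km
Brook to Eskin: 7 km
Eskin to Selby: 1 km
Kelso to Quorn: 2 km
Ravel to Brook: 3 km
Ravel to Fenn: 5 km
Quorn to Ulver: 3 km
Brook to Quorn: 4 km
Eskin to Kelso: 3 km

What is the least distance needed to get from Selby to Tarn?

8 km

Candidate routes:
Selby → Eskin → Kelso → Quorn → Fenn → Tarn: 1+3+2+3+1 = 10
Selby → Ulver → Quorn → Fenn → Tarn: 1+3+3+1 = 8
The minimum is 8 km via Selby → Ulver → Quorn → Fenn → Tarn.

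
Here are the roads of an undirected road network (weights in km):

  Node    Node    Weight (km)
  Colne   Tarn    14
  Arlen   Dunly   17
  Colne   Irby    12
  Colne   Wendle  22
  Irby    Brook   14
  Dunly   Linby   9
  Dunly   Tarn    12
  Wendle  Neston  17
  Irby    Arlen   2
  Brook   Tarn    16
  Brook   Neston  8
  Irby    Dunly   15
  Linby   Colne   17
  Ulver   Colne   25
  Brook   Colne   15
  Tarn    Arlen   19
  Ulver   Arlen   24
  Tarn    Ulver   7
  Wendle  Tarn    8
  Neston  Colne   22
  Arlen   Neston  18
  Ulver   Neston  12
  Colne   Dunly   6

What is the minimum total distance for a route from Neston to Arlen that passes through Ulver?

Best Neston to Ulver: Neston → Ulver costing 12
Best Ulver to Arlen: Ulver → Arlen costing 24
Total via Ulver: 12 + 24 = 36 km.

36 km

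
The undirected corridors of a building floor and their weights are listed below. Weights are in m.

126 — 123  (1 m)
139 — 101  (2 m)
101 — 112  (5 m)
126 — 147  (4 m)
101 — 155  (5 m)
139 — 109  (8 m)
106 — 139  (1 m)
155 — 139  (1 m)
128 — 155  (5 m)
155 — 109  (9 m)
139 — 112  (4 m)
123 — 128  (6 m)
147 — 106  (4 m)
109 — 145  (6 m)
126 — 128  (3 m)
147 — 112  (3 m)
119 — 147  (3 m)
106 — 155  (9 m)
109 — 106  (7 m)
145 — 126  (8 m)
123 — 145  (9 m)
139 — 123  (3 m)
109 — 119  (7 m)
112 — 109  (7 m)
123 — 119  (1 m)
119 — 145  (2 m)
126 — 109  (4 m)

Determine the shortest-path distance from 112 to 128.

10 m

Shortest distances from 112:
112: 0
147: 3  (via 112)
139: 4  (via 112)
155: 5  (via 139)
106: 5  (via 139)
101: 5  (via 112)
119: 6  (via 147)
109: 7  (via 112)
123: 7  (via 139)
126: 7  (via 147)
145: 8  (via 119)
128: 10  (via 155)
Shortest route: 112–139–155–128 = 10 m.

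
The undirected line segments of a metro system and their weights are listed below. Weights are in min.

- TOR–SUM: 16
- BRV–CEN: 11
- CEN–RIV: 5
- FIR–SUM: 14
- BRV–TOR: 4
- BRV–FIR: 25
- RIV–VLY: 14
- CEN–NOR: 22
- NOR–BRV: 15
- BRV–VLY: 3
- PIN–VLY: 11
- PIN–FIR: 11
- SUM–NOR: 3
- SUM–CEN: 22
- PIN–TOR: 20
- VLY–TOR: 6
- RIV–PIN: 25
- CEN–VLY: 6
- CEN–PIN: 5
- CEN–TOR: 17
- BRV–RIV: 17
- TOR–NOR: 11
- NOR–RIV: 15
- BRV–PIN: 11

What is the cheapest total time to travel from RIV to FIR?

21 min

Candidate routes:
RIV–CEN–PIN–FIR: 5+5+11 = 21
RIV–NOR–SUM–FIR: 15+3+14 = 32
RIV–CEN–VLY–PIN–FIR: 5+6+11+11 = 33
RIV–VLY–CEN–PIN–FIR: 14+6+5+11 = 36
The minimum is 21 min via RIV–CEN–PIN–FIR.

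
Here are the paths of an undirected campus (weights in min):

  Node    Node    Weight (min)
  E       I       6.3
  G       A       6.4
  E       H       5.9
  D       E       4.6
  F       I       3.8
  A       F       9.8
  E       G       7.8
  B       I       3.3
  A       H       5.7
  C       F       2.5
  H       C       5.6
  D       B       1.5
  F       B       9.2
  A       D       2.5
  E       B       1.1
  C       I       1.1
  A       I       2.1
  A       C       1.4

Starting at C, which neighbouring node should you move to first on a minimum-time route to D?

Compare a few routes:
C → A → D: 1.4+2.5 = 3.9
C → I → B → D: 1.1+3.3+1.5 = 5.9
C → I → A → D: 1.1+2.1+2.5 = 5.7
Cheapest is C → A → D at 3.9 min.
So from C the first move is to A.

A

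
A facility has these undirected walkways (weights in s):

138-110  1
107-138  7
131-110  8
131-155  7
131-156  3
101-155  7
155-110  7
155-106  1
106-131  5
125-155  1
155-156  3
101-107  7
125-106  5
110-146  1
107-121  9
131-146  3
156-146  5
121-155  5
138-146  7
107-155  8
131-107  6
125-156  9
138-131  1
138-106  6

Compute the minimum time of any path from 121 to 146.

13 s

Compare a few routes:
121 - 155 - 106 - 131 - 138 - 110 - 146: 5+1+5+1+1+1 = 14
121 - 155 - 106 - 138 - 110 - 146: 5+1+6+1+1 = 14
121 - 155 - 106 - 131 - 146: 5+1+5+3 = 14
121 - 155 - 156 - 146: 5+3+5 = 13
Cheapest is 121 - 155 - 156 - 146 at 13 s.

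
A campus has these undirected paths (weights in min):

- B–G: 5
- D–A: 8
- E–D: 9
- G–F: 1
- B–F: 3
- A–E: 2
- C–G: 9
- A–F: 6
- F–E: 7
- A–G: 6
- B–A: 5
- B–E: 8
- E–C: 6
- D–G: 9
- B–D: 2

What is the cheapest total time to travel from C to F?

Running Dijkstra from C:
C: 0
E: 6  (via C)
A: 8  (via E)
G: 9  (via C)
F: 10  (via G)
Shortest route: C–G–F = 10 min.

10 min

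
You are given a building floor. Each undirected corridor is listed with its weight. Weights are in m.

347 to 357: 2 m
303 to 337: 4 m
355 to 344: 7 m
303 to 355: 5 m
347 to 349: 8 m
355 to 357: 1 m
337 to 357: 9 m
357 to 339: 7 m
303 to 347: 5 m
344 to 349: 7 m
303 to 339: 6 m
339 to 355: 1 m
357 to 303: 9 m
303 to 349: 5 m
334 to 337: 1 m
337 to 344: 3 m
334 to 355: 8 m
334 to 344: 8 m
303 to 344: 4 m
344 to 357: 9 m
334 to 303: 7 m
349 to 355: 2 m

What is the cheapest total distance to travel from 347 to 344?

9 m

Enumerating some paths:
347 → 357 → 344: 2+9 = 11
347 → 357 → 355 → 344: 2+1+7 = 10
347 → 357 → 355 → 303 → 344: 2+1+5+4 = 12
347 → 303 → 344: 5+4 = 9
Cheapest is 347 → 303 → 344 at 9 m.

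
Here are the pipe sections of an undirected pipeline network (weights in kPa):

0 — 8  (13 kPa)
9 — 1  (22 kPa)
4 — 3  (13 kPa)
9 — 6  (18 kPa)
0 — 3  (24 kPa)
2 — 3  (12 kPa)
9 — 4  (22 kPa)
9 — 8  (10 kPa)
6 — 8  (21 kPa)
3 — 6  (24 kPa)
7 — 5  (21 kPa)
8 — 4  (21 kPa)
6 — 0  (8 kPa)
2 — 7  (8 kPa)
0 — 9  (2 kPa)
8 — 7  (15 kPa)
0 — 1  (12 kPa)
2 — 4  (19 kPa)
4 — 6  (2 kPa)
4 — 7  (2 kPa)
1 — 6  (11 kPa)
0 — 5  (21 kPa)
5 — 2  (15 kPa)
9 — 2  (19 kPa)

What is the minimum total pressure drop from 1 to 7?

Settle nodes by increasing distance from 1:
1: 0
6: 11  (via 1)
0: 12  (via 1)
4: 13  (via 6)
9: 14  (via 0)
7: 15  (via 4)
Shortest route: 1–6–4–7 = 15 kPa.

15 kPa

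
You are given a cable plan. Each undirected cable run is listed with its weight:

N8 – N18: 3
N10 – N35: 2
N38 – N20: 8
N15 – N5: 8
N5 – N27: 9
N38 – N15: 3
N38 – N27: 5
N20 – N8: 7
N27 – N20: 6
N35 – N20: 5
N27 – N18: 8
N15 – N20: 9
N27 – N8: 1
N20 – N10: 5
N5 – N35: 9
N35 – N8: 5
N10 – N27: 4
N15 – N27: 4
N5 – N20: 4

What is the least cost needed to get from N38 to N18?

9

Shortest distances from N38:
N38: 0
N15: 3  (via N38)
N27: 5  (via N38)
N8: 6  (via N27)
N20: 8  (via N38)
N18: 9  (via N8)
Shortest route: N38 → N27 → N8 → N18 = 9.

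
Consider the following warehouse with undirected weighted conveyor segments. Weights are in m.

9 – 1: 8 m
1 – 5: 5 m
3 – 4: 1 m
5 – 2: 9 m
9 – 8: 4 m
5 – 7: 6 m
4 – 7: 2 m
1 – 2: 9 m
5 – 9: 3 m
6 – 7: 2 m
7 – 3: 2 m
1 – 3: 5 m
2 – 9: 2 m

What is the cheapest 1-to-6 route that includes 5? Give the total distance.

Best 1 to 5: 1–5 costing 5
Best 5 to 6: 5–7–6 costing 8
Total via 5: 5 + 8 = 13 m.

13 m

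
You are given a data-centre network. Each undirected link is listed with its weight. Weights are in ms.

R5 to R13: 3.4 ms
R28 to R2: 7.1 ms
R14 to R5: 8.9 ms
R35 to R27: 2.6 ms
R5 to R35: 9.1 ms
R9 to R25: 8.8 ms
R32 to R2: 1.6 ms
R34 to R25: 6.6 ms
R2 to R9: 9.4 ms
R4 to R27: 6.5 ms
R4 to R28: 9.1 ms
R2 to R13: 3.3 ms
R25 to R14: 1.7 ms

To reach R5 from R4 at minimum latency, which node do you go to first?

R27

Compare a few routes:
R4–R28–R2–R13–R5: 9.1+7.1+3.3+3.4 = 22.9
R4–R27–R35–R5: 6.5+2.6+9.1 = 18.2
Cheapest is R4–R27–R35–R5 at 18.2 ms.
So from R4 the first move is to R27.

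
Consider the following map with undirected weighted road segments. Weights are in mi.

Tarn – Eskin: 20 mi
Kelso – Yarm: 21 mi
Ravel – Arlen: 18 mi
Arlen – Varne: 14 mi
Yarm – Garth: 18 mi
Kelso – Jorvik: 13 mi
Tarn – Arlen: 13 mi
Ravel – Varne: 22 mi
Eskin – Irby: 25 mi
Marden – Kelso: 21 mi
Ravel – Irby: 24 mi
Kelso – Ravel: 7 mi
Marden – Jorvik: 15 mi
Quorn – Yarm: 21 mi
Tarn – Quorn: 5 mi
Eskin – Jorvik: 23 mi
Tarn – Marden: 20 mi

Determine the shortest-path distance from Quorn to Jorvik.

40 mi

Compare a few routes:
Quorn → Yarm → Kelso → Jorvik: 21+21+13 = 55
Quorn → Tarn → Eskin → Jorvik: 5+20+23 = 48
Quorn → Tarn → Marden → Jorvik: 5+20+15 = 40
The minimum is 40 mi via Quorn → Tarn → Marden → Jorvik.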